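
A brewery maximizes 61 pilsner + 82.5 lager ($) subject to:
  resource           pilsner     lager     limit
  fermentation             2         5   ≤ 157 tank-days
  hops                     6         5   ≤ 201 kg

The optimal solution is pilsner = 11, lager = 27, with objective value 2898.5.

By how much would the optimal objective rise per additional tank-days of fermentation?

Both fermentation and hops are binding at x*.
Dual feasibility on the basic columns requires 2·y_fermentation + 6·y_hops = 61, 5·y_fermentation + 5·y_hops = 82.5.
Solving: y_fermentation = 9.5, y_hops = 7.
Shadow price of fermentation = 9.5.

9.5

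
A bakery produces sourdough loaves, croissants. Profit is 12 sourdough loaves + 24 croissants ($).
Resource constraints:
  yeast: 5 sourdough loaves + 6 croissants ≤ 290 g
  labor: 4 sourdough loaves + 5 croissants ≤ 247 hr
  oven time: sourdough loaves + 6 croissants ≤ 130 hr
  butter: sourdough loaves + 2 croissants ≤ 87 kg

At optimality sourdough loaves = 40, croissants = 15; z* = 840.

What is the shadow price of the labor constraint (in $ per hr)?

0

Binding: yeast and oven time. Non-binding: labor (12 unused), butter (17 unused).
Slack constraints have shadow price 0 (complementary slackness).
The binding rows give the dual system: 5·y_yeast + 1·y_oven time = 12 and 6·y_yeast + 6·y_oven time = 24.
This yields shadow prices y_yeast = 2, y_oven time = 2.
Shadow price of labor = 0.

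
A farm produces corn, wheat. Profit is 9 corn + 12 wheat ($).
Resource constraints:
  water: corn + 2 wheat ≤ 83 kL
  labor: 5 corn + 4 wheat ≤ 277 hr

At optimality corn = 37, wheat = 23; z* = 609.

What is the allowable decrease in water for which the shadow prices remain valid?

27.6

Binding constraints: water, labor. The basis is B = [[1,2],[5,4]] with det -6.
Per unit decrease in water, x* moves by d = (0.6667, -0.8333).
The basis stays optimal until wheat reaches 0; allowable decrease = 27.6 kL.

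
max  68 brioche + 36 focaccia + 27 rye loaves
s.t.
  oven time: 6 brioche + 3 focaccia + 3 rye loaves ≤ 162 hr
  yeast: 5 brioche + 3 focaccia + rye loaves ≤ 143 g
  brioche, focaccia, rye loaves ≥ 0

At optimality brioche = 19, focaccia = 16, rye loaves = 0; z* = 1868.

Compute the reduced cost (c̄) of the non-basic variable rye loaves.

-1

Check each constraint at x*: oven time 162/162 (tight); yeast 143/143 (tight).
From A_Bᵀ y = c: 6·y_oven time + 5·y_yeast = 68; 3·y_oven time + 3·y_yeast = 36.
Solving: y_oven time = 8, y_yeast = 4.
Reduced cost of rye loaves: c₃ − yᵀa₃ = 27 − (8·3 + 4·1) = 27 − 28 = -1.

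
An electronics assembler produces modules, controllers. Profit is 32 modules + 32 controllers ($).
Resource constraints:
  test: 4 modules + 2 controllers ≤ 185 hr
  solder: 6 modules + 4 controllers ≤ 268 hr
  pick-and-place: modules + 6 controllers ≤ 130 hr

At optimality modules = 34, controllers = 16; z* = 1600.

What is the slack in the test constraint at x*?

17

test used = 4·34 + 2·16 = 168; slack = 185 − 168 = 17.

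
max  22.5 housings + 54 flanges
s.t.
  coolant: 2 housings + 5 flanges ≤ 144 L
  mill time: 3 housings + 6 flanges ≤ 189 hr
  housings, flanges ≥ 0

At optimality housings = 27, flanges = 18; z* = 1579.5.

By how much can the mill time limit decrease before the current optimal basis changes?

16.2

Binding constraints: coolant, mill time. The basis is B = [[2,5],[3,6]] with det -3.
Per unit decrease in mill time, x* moves by d = (-1.6667, 0.6667).
The basis stays optimal until housings reaches 0; allowable decrease = 16.2 hr.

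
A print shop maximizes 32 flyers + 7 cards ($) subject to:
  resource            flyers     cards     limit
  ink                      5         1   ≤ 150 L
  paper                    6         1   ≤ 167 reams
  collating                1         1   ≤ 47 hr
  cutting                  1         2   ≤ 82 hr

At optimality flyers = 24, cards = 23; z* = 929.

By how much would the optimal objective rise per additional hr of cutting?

Binding: paper and collating. Non-binding: ink (7 unused), cutting (12 unused).
Since ink, cutting are not tight, their duals are 0.
The binding rows give the dual system: 6·y_paper + 1·y_collating = 32 and 1·y_paper + 1·y_collating = 7.
→ y_paper = 5 and y_collating = 2.
Shadow price of cutting = 0.

0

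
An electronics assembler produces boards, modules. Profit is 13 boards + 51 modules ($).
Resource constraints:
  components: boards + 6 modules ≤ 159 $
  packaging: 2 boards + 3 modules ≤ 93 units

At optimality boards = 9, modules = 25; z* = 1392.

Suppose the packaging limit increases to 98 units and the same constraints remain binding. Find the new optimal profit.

1407

Check each constraint at x*: components 159/159 (tight); packaging 93/93 (tight).
Dual feasibility on the basic columns requires 1·y_components + 2·y_packaging = 13, 6·y_components + 3·y_packaging = 51.
Solving: y_components = 7, y_packaging = 3.
Δz = y_packaging·Δb = 3 × (5) = 15, so new z* = 1392 + 15 = 1407.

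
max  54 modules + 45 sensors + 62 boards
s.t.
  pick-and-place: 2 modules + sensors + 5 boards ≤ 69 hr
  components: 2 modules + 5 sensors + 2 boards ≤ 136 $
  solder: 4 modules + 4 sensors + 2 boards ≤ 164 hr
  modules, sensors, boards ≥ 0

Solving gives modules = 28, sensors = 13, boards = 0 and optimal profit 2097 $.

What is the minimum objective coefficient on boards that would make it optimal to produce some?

63

Binding: pick-and-place and solder. Non-binding: components (15 unused).
Since components is not tight, its dual is 0.
The binding rows give the dual system: 2·y_pick-and-place + 4·y_solder = 54 and 1·y_pick-and-place + 4·y_solder = 45.
Solving: y_pick-and-place = 9, y_solder = 9.
boards enters the basis when its profit ≥ yᵀa₃ = 9·5 + 9·2 = 63.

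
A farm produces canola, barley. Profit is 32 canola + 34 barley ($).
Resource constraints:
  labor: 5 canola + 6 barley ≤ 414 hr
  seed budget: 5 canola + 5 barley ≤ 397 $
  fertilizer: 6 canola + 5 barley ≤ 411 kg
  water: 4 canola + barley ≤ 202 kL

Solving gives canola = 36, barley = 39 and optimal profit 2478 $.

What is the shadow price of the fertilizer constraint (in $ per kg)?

At the optimum: labor uses 414 of 414 (binding); seed budget uses 375 of 397 (slack = 22); fertilizer uses 411 of 411 (binding); water uses 183 of 202 (slack = 19).
Since seed budget, water are not tight, their duals are 0.
The binding rows give the dual system: 5·y_labor + 6·y_fertilizer = 32 and 6·y_labor + 5·y_fertilizer = 34.
Solving: y_labor = 4, y_fertilizer = 2.
Shadow price of fertilizer = 2.

2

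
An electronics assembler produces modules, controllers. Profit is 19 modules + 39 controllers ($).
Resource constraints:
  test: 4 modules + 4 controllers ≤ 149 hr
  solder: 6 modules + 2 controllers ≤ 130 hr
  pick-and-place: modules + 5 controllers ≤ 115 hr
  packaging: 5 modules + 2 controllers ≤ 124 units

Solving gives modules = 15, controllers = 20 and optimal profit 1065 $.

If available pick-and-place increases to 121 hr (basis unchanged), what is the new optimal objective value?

Binding: solder and pick-and-place. Non-binding: test (9 unused), packaging (9 unused).
Slack constraints have shadow price 0 (complementary slackness).
From A_Bᵀ y = c: 6·y_solder + 1·y_pick-and-place = 19; 2·y_solder + 5·y_pick-and-place = 39.
Solving: y_solder = 2, y_pick-and-place = 7.
Δz = y_pick-and-place·Δb = 7 × (6) = 42, so new z* = 1065 + 42 = 1107.

1107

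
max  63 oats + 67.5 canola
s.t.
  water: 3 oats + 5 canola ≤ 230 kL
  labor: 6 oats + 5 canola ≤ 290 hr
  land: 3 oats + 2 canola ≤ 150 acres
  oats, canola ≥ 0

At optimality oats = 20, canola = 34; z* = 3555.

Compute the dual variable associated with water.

At the optimum: water uses 230 of 230 (binding); labor uses 290 of 290 (binding); land uses 128 of 150 (slack = 22).
By complementary slackness, y = 0 for the non-binding constraint.
The binding rows give the dual system: 3·y_water + 6·y_labor = 63 and 5·y_water + 5·y_labor = 67.5.
→ y_water = 6 and y_labor = 7.5.
Shadow price of water = 6.

6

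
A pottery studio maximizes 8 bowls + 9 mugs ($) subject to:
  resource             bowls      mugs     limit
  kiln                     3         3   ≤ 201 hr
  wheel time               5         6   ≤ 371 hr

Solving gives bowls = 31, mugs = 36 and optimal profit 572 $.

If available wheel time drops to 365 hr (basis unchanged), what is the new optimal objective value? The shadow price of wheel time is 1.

Δb = -6, so new z* = 572 + (1)·(-6) = 572 − 6 = 566.

566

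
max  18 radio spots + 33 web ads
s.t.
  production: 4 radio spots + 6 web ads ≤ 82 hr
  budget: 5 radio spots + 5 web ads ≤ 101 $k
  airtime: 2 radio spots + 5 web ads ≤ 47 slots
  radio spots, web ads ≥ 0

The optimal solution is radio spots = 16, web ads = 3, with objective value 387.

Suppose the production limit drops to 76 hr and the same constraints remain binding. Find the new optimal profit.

369

At the optimum: production uses 82 of 82 (binding); budget uses 95 of 101 (slack = 6); airtime uses 47 of 47 (binding).
Slack constraints have shadow price 0 (complementary slackness).
The binding rows give the dual system: 4·y_production + 2·y_airtime = 18 and 6·y_production + 5·y_airtime = 33.
Solving: y_production = 3, y_airtime = 3.
Δz = y_production·Δb = 3 × (-6) = -18, so new z* = 387 − 18 = 369.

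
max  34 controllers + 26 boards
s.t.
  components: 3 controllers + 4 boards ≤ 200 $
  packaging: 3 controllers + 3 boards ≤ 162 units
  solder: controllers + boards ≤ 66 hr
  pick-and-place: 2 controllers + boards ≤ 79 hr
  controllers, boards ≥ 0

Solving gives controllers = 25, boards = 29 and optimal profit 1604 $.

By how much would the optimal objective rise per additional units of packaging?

Binding: packaging and pick-and-place. Non-binding: components (9 unused), solder (12 unused).
Slack constraints have shadow price 0 (complementary slackness).
From A_Bᵀ y = c: 3·y_packaging + 2·y_pick-and-place = 34; 3·y_packaging + 1·y_pick-and-place = 26.
Solving: y_packaging = 6, y_pick-and-place = 8.
Shadow price of packaging = 6.

6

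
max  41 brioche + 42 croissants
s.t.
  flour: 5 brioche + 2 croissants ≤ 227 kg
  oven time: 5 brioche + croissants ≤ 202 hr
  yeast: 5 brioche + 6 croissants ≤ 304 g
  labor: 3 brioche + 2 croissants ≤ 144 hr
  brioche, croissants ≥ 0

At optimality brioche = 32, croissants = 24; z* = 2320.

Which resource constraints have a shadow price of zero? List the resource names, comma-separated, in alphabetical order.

flour: 208/227 (slack 19)
oven time: 184/202 (slack 18)
yeast: 304/304 (binding)
labor: 144/144 (binding)
By complementary slackness, a constraint with positive slack has shadow price 0 → flour, oven time.

flour, oven time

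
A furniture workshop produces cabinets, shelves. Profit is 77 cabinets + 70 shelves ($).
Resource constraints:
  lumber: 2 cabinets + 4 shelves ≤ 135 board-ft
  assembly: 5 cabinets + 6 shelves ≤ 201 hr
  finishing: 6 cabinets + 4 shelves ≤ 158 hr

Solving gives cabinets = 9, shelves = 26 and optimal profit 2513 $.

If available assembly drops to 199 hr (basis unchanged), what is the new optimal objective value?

2499

Binding: assembly and finishing. Non-binding: lumber (13 unused).
Since lumber is not tight, its dual is 0.
Dual feasibility on the basic columns requires 5·y_assembly + 6·y_finishing = 77, 6·y_assembly + 4·y_finishing = 70.
This yields shadow prices y_assembly = 7, y_finishing = 7.
Δz = y_assembly·Δb = 7 × (-2) = -14, so new z* = 2513 − 14 = 2499.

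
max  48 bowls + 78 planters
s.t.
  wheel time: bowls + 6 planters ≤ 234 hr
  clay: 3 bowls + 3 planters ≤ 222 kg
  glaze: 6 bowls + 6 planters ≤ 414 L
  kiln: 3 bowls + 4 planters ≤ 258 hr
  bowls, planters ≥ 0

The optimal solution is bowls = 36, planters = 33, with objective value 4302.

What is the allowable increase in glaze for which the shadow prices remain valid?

30

Binding constraints: wheel time, glaze. The basis is B = [[1,6],[6,6]] with det -30.
Per unit increase in glaze, x* moves by d = (0.2, -0.0333).
The basis stays optimal until clay becomes binding; allowable increase = 30 L.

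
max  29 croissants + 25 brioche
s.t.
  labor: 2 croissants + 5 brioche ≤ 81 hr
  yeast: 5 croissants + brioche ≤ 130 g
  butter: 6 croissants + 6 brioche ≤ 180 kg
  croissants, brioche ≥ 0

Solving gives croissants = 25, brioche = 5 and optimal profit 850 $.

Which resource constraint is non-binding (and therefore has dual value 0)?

labor

labor: 75/81 (slack 6)
yeast: 130/130 (binding)
butter: 180/180 (binding)
By complementary slackness, a constraint with positive slack has shadow price 0 → labor.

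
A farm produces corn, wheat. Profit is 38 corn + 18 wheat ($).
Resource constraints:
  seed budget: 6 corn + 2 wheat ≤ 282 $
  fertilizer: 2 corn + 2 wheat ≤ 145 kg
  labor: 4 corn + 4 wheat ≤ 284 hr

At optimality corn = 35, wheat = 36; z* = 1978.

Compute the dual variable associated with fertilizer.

0

Check each constraint at x*: seed budget 282/282 (tight); fertilizer 142/145 (slack 3); labor 284/284 (tight).
Slack constraints have shadow price 0 (complementary slackness).
The binding rows give the dual system: 6·y_seed budget + 4·y_labor = 38 and 2·y_seed budget + 4·y_labor = 18.
This yields shadow prices y_seed budget = 5, y_labor = 2.
Shadow price of fertilizer = 0.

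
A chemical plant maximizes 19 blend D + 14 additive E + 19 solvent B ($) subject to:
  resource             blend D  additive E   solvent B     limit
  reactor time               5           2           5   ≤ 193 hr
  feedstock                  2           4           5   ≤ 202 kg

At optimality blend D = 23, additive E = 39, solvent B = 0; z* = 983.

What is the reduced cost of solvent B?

-6

At the optimum: reactor time uses 193 of 193 (binding); feedstock uses 202 of 202 (binding).
From A_Bᵀ y = c: 5·y_reactor time + 2·y_feedstock = 19; 2·y_reactor time + 4·y_feedstock = 14.
Solving: y_reactor time = 3, y_feedstock = 2.
Reduced cost of solvent B: c₃ − yᵀa₃ = 19 − (3·5 + 2·5) = 19 − 25 = -6.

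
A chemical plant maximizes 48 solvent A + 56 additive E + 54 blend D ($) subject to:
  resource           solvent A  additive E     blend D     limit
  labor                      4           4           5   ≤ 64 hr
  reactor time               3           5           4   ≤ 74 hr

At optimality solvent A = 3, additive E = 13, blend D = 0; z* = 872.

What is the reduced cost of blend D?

-7

Both labor and reactor time are binding at x*.
From A_Bᵀ y = c: 4·y_labor + 3·y_reactor time = 48; 4·y_labor + 5·y_reactor time = 56.
→ y_labor = 9 and y_reactor time = 4.
Reduced cost of blend D: c₃ − yᵀa₃ = 54 − (9·5 + 4·4) = 54 − 61 = -7.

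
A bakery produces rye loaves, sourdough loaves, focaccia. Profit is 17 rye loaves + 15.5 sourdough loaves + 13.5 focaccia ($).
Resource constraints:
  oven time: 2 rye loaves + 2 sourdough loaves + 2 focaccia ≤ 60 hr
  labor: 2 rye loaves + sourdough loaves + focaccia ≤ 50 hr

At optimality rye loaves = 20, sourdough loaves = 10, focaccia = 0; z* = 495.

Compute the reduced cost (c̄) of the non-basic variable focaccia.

-2

Check each constraint at x*: oven time 60/60 (tight); labor 50/50 (tight).
Dual feasibility on the basic columns requires 2·y_oven time + 2·y_labor = 17, 2·y_oven time + 1·y_labor = 15.5.
Solving: y_oven time = 7, y_labor = 1.5.
Reduced cost of focaccia: c₃ − yᵀa₃ = 13.5 − (7·2 + 1.5·1) = 13.5 − 15.5 = -2.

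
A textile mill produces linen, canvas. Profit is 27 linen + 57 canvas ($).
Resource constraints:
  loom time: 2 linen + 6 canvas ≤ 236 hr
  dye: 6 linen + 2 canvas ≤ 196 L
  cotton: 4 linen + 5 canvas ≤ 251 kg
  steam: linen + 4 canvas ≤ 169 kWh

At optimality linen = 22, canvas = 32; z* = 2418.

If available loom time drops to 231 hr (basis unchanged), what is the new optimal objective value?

At the optimum: loom time uses 236 of 236 (binding); dye uses 196 of 196 (binding); cotton uses 248 of 251 (slack = 3); steam uses 150 of 169 (slack = 19).
By complementary slackness, y = 0 for the non-binding constraints.
From A_Bᵀ y = c: 2·y_loom time + 6·y_dye = 27; 6·y_loom time + 2·y_dye = 57.
Solving: y_loom time = 9, y_dye = 1.5.
Δz = y_loom time·Δb = 9 × (-5) = -45, so new z* = 2418 − 45 = 2373.

2373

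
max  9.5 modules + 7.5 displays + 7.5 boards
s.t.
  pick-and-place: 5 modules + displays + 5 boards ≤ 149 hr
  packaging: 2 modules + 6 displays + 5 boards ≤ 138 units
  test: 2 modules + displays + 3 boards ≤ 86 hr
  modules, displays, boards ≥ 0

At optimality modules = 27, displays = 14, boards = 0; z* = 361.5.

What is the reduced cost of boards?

-5

At the optimum: pick-and-place uses 149 of 149 (binding); packaging uses 138 of 138 (binding); test uses 68 of 86 (slack = 18).
Since test is not tight, its dual is 0.
The binding rows give the dual system: 5·y_pick-and-place + 2·y_packaging = 9.5 and 1·y_pick-and-place + 6·y_packaging = 7.5.
Solving: y_pick-and-place = 1.5, y_packaging = 1.
Reduced cost of boards: c₃ − yᵀa₃ = 7.5 − (1.5·5 + 1·5) = 7.5 − 12.5 = -5.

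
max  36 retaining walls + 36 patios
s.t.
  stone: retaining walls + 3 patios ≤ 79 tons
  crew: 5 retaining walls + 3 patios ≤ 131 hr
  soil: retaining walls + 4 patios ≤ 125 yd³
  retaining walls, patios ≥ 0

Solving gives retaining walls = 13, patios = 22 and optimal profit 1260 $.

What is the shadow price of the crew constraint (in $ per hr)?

6

At the optimum: stone uses 79 of 79 (binding); crew uses 131 of 131 (binding); soil uses 101 of 125 (slack = 24).
By complementary slackness, y = 0 for the non-binding constraint.
The binding rows give the dual system: 1·y_stone + 5·y_crew = 36 and 3·y_stone + 3·y_crew = 36.
→ y_stone = 6 and y_crew = 6.
Shadow price of crew = 6.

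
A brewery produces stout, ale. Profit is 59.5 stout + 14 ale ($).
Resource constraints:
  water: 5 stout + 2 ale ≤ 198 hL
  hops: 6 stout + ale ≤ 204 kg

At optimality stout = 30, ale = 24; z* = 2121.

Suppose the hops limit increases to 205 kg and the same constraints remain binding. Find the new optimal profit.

Check each constraint at x*: water 198/198 (tight); hops 204/204 (tight).
The binding rows give the dual system: 5·y_water + 6·y_hops = 59.5 and 2·y_water + 1·y_hops = 14.
This yields shadow prices y_water = 3.5, y_hops = 7.
Δz = y_hops·Δb = 7 × (1) = 7, so new z* = 2121 + 7 = 2128.

2128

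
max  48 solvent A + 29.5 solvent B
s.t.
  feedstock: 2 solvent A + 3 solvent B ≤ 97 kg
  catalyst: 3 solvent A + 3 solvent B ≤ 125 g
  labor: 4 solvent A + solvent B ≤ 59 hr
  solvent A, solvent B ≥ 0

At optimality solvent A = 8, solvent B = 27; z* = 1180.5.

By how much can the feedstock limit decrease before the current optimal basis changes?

67.5

Binding constraints: feedstock, labor. The basis is B = [[2,3],[4,1]] with det -10.
Per unit decrease in feedstock, x* moves by d = (0.1, -0.4).
The basis stays optimal until solvent B reaches 0; allowable decrease = 67.5 kg.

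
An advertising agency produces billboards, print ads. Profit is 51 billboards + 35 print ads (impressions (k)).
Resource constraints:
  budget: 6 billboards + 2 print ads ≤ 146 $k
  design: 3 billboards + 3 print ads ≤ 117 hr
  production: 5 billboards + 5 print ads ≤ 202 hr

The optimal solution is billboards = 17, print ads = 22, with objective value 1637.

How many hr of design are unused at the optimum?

design used = 3·17 + 3·22 = 117; slack = 117 − 117 = 0.

0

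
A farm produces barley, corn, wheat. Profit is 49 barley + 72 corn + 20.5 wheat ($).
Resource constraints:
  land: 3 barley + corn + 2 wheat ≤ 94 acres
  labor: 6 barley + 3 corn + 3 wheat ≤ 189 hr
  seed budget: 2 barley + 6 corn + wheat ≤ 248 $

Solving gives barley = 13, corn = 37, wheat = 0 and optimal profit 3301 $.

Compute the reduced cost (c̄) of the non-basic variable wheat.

-4

At the optimum: land uses 76 of 94 (slack = 18); labor uses 189 of 189 (binding); seed budget uses 248 of 248 (binding).
Since land is not tight, its dual is 0.
From A_Bᵀ y = c: 6·y_labor + 2·y_seed budget = 49; 3·y_labor + 6·y_seed budget = 72.
Solving: y_labor = 5, y_seed budget = 9.5.
Reduced cost of wheat: c₃ − yᵀa₃ = 20.5 − (5·3 + 9.5·1) = 20.5 − 24.5 = -4.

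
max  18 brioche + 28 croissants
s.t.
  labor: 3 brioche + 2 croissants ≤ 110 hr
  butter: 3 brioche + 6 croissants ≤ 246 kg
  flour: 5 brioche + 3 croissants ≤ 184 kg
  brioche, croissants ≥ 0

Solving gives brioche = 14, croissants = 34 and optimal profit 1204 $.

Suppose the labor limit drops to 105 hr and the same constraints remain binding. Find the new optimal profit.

1194

Binding: labor and butter. Non-binding: flour (12 unused).
Slack constraints have shadow price 0 (complementary slackness).
From A_Bᵀ y = c: 3·y_labor + 3·y_butter = 18; 2·y_labor + 6·y_butter = 28.
→ y_labor = 2 and y_butter = 4.
Δz = y_labor·Δb = 2 × (-5) = -10, so new z* = 1204 − 10 = 1194.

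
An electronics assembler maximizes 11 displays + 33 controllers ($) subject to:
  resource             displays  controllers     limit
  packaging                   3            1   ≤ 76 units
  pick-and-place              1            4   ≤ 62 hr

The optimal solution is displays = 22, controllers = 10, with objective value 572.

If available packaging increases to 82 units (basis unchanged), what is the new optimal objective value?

At the optimum: packaging uses 76 of 76 (binding); pick-and-place uses 62 of 62 (binding).
The binding rows give the dual system: 3·y_packaging + 1·y_pick-and-place = 11 and 1·y_packaging + 4·y_pick-and-place = 33.
This yields shadow prices y_packaging = 1, y_pick-and-place = 8.
Δz = y_packaging·Δb = 1 × (6) = 6, so new z* = 572 + 6 = 578.

578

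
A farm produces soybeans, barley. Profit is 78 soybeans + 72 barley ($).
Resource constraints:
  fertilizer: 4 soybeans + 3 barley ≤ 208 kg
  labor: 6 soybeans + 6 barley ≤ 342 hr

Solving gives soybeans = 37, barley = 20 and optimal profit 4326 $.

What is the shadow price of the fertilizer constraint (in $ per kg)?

6

At the optimum: fertilizer uses 208 of 208 (binding); labor uses 342 of 342 (binding).
Dual feasibility on the basic columns requires 4·y_fertilizer + 6·y_labor = 78, 3·y_fertilizer + 6·y_labor = 72.
This yields shadow prices y_fertilizer = 6, y_labor = 9.
Shadow price of fertilizer = 6.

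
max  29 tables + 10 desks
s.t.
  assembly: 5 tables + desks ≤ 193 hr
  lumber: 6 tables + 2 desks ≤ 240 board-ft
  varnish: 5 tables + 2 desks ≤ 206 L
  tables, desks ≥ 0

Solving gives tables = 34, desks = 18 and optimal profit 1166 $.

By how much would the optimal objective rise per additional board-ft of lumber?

4

Binding: lumber and varnish. Non-binding: assembly (5 unused).
By complementary slackness, y = 0 for the non-binding constraint.
From A_Bᵀ y = c: 6·y_lumber + 5·y_varnish = 29; 2·y_lumber + 2·y_varnish = 10.
This yields shadow prices y_lumber = 4, y_varnish = 1.
Shadow price of lumber = 4.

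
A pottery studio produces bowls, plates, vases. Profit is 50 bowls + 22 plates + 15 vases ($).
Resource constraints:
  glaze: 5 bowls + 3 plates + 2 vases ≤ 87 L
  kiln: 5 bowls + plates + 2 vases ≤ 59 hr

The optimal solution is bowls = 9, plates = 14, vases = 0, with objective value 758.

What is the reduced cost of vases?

-5

Both glaze and kiln are binding at x*.
The binding rows give the dual system: 5·y_glaze + 5·y_kiln = 50 and 3·y_glaze + 1·y_kiln = 22.
This yields shadow prices y_glaze = 6, y_kiln = 4.
Reduced cost of vases: c₃ − yᵀa₃ = 15 − (6·2 + 4·2) = 15 − 20 = -5.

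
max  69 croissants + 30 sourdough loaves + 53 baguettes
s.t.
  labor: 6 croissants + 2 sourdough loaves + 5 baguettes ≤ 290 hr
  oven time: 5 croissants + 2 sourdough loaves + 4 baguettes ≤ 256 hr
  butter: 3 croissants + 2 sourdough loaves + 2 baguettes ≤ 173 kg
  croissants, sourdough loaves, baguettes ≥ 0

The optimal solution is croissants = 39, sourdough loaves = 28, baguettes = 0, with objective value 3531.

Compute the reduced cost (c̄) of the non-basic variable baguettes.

Binding: labor and butter. Non-binding: oven time (5 unused).
Slack constraints have shadow price 0 (complementary slackness).
Dual feasibility on the basic columns requires 6·y_labor + 3·y_butter = 69, 2·y_labor + 2·y_butter = 30.
This yields shadow prices y_labor = 8, y_butter = 7.
Reduced cost of baguettes: c₃ − yᵀa₃ = 53 − (8·5 + 7·2) = 53 − 54 = -1.

-1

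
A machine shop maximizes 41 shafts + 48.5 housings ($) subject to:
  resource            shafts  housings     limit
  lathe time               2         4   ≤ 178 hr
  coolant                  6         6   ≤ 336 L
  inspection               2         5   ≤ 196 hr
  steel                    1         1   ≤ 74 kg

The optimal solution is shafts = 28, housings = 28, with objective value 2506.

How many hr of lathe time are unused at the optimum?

lathe time used = 2·28 + 4·28 = 168; slack = 178 − 168 = 10.

10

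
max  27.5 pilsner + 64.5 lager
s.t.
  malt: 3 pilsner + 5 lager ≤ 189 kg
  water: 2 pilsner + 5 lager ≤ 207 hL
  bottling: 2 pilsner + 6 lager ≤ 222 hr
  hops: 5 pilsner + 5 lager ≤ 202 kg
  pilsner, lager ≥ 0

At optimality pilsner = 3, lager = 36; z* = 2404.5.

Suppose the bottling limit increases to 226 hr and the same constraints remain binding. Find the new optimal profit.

2432.5

At the optimum: malt uses 189 of 189 (binding); water uses 186 of 207 (slack = 21); bottling uses 222 of 222 (binding); hops uses 195 of 202 (slack = 7).
By complementary slackness, y = 0 for the non-binding constraints.
Dual feasibility on the basic columns requires 3·y_malt + 2·y_bottling = 27.5, 5·y_malt + 6·y_bottling = 64.5.
This yields shadow prices y_malt = 4.5, y_bottling = 7.
Δz = y_bottling·Δb = 7 × (4) = 28, so new z* = 2404.5 + 28 = 2432.5.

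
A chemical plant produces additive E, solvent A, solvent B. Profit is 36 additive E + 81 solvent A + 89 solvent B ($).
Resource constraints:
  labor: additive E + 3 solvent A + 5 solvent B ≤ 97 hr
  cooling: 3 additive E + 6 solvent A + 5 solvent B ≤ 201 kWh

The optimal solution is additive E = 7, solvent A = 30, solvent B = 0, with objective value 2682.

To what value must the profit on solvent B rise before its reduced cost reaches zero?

90

Check each constraint at x*: labor 97/97 (tight); cooling 201/201 (tight).
From A_Bᵀ y = c: 1·y_labor + 3·y_cooling = 36; 3·y_labor + 6·y_cooling = 81.
→ y_labor = 9 and y_cooling = 9.
solvent B enters the basis when its profit ≥ yᵀa₃ = 9·5 + 9·5 = 90.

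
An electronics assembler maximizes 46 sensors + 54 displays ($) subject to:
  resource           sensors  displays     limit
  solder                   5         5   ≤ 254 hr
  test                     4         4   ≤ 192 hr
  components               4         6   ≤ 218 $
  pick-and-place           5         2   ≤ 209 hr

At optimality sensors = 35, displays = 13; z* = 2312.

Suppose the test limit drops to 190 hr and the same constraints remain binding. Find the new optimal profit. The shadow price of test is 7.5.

2297

Δb = -2, so new z* = 2312 + (7.5)·(-2) = 2312 − 15 = 2297.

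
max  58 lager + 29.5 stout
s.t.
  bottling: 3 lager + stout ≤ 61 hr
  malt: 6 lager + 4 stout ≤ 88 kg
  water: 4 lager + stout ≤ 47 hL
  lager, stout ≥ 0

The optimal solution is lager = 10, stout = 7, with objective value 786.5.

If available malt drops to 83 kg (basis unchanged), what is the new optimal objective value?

756.5

Binding: malt and water. Non-binding: bottling (24 unused).
Since bottling is not tight, its dual is 0.
Dual feasibility on the basic columns requires 6·y_malt + 4·y_water = 58, 4·y_malt + 1·y_water = 29.5.
This yields shadow prices y_malt = 6, y_water = 5.5.
Δz = y_malt·Δb = 6 × (-5) = -30, so new z* = 786.5 − 30 = 756.5.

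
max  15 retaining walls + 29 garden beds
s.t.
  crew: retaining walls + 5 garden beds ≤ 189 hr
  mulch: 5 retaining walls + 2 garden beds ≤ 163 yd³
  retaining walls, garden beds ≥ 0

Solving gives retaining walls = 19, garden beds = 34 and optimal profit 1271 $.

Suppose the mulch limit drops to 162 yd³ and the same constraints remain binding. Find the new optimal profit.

1269

Check each constraint at x*: crew 189/189 (tight); mulch 163/163 (tight).
The binding rows give the dual system: 1·y_crew + 5·y_mulch = 15 and 5·y_crew + 2·y_mulch = 29.
Solving: y_crew = 5, y_mulch = 2.
Δz = y_mulch·Δb = 2 × (-1) = -2, so new z* = 1271 − 2 = 1269.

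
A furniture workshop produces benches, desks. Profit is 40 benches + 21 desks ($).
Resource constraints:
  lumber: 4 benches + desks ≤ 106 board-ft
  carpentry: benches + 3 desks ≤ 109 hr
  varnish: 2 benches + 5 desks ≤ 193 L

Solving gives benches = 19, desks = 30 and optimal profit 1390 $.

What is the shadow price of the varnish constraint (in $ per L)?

Check each constraint at x*: lumber 106/106 (tight); carpentry 109/109 (tight); varnish 188/193 (slack 5).
By complementary slackness, y = 0 for the non-binding constraint.
The binding rows give the dual system: 4·y_lumber + 1·y_carpentry = 40 and 1·y_lumber + 3·y_carpentry = 21.
→ y_lumber = 9 and y_carpentry = 4.
Shadow price of varnish = 0.

0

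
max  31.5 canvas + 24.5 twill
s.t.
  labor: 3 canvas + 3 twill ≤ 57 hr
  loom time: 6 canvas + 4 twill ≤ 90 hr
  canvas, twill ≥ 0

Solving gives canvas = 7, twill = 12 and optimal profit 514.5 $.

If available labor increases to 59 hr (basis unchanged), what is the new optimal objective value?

Both labor and loom time are binding at x*.
The binding rows give the dual system: 3·y_labor + 6·y_loom time = 31.5 and 3·y_labor + 4·y_loom time = 24.5.
→ y_labor = 3.5 and y_loom time = 3.5.
Δz = y_labor·Δb = 3.5 × (2) = 7, so new z* = 514.5 + 7 = 521.5.

521.5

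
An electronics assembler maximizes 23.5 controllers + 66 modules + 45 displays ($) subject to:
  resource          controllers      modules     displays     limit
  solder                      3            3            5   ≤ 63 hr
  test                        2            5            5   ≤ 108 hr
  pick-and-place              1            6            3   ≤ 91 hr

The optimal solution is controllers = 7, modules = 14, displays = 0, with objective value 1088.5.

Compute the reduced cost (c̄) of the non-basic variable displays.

Binding: solder and pick-and-place. Non-binding: test (24 unused).
Slack constraints have shadow price 0 (complementary slackness).
From A_Bᵀ y = c: 3·y_solder + 1·y_pick-and-place = 23.5; 3·y_solder + 6·y_pick-and-place = 66.
This yields shadow prices y_solder = 5, y_pick-and-place = 8.5.
Reduced cost of displays: c₃ − yᵀa₃ = 45 − (5·5 + 8.5·3) = 45 − 50.5 = -5.5.

-5.5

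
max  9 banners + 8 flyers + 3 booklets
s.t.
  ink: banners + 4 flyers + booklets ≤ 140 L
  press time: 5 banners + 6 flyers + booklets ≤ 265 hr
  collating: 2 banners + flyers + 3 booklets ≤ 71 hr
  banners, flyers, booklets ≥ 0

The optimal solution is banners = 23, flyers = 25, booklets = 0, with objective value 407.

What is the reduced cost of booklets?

Binding: press time and collating. Non-binding: ink (17 unused).
Since ink is not tight, its dual is 0.
From A_Bᵀ y = c: 5·y_press time + 2·y_collating = 9; 6·y_press time + 1·y_collating = 8.
Solving: y_press time = 1, y_collating = 2.
Reduced cost of booklets: c₃ − yᵀa₃ = 3 − (1·1 + 2·3) = 3 − 7 = -4.

-4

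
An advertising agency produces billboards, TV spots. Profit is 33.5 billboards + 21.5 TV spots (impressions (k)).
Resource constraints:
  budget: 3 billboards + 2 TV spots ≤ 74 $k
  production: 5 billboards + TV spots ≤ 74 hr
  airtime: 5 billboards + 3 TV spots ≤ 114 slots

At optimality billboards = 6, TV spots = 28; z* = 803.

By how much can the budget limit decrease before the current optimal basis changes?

1.6

Binding constraints: budget, airtime. The basis is B = [[3,2],[5,3]] with det -1.
Per unit decrease in budget, x* moves by d = (3, -5).
The basis stays optimal until production becomes binding; allowable decrease = 1.6 $k.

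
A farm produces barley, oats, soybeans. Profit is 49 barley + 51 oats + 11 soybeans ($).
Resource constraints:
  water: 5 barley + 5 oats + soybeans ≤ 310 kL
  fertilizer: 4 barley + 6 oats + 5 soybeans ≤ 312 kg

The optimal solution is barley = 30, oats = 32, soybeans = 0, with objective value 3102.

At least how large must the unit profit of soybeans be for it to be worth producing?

14

Both water and fertilizer are binding at x*.
From A_Bᵀ y = c: 5·y_water + 4·y_fertilizer = 49; 5·y_water + 6·y_fertilizer = 51.
Solving: y_water = 9, y_fertilizer = 1.
soybeans enters the basis when its profit ≥ yᵀa₃ = 9·1 + 1·5 = 14.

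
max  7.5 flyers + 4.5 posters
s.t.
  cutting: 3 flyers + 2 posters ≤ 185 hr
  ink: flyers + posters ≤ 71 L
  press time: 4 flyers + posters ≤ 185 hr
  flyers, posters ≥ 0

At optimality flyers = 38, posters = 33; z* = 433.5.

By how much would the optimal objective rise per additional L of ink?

Binding: ink and press time. Non-binding: cutting (5 unused).
Since cutting is not tight, its dual is 0.
The binding rows give the dual system: 1·y_ink + 4·y_press time = 7.5 and 1·y_ink + 1·y_press time = 4.5.
→ y_ink = 3.5 and y_press time = 1.
Shadow price of ink = 3.5.

3.5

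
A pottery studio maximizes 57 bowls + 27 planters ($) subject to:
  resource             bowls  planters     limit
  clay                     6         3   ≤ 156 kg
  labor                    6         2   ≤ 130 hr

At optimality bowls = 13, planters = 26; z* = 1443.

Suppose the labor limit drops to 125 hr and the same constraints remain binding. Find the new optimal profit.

Both clay and labor are binding at x*.
From A_Bᵀ y = c: 6·y_clay + 6·y_labor = 57; 3·y_clay + 2·y_labor = 27.
→ y_clay = 8 and y_labor = 1.5.
Δz = y_labor·Δb = 1.5 × (-5) = -7.5, so new z* = 1443 − 7.5 = 1435.5.

1435.5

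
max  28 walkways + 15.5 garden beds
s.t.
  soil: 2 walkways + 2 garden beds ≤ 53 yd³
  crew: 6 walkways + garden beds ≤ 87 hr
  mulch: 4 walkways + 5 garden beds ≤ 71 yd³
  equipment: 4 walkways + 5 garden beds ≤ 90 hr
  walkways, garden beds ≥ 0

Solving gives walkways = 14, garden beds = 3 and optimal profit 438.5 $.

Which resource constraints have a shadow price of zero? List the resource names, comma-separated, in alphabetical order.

equipment, soil

soil: 34/53 (slack 19)
crew: 87/87 (binding)
mulch: 71/71 (binding)
equipment: 71/90 (slack 19)
By complementary slackness, a constraint with positive slack has shadow price 0 → equipment, soil.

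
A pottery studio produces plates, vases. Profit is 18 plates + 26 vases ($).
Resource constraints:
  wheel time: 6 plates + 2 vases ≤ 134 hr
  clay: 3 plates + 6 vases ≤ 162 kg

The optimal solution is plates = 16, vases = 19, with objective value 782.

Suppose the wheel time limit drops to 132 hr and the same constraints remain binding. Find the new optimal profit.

Both wheel time and clay are binding at x*.
Dual feasibility on the basic columns requires 6·y_wheel time + 3·y_clay = 18, 2·y_wheel time + 6·y_clay = 26.
Solving: y_wheel time = 1, y_clay = 4.
Δz = y_wheel time·Δb = 1 × (-2) = -2, so new z* = 782 − 2 = 780.

780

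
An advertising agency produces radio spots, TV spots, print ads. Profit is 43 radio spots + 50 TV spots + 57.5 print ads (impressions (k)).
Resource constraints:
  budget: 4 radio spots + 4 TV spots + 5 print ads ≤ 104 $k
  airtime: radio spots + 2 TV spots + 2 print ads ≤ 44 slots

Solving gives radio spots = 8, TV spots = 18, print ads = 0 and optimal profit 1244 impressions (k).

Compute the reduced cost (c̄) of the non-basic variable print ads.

-1.5

Check each constraint at x*: budget 104/104 (tight); airtime 44/44 (tight).
From A_Bᵀ y = c: 4·y_budget + 1·y_airtime = 43; 4·y_budget + 2·y_airtime = 50.
Solving: y_budget = 9, y_airtime = 7.
Reduced cost of print ads: c₃ − yᵀa₃ = 57.5 − (9·5 + 7·2) = 57.5 − 59 = -1.5.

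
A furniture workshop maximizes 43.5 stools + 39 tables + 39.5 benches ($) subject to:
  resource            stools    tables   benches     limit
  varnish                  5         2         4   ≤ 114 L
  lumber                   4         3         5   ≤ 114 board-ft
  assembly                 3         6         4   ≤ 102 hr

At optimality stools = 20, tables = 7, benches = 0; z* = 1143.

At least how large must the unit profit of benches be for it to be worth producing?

Check each constraint at x*: varnish 114/114 (tight); lumber 101/114 (slack 13); assembly 102/102 (tight).
Since lumber is not tight, its dual is 0.
Dual feasibility on the basic columns requires 5·y_varnish + 3·y_assembly = 43.5, 2·y_varnish + 6·y_assembly = 39.
Solving: y_varnish = 6, y_assembly = 4.5.
benches enters the basis when its profit ≥ yᵀa₃ = 6·4 + 4.5·4 = 42.

42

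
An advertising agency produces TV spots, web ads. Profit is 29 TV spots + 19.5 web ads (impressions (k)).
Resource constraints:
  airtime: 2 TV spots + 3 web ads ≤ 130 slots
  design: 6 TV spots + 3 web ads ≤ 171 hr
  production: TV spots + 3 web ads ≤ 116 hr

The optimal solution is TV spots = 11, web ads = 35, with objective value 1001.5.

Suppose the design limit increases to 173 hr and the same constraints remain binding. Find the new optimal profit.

1010.5

Check each constraint at x*: airtime 127/130 (slack 3); design 171/171 (tight); production 116/116 (tight).
By complementary slackness, y = 0 for the non-binding constraint.
The binding rows give the dual system: 6·y_design + 1·y_production = 29 and 3·y_design + 3·y_production = 19.5.
Solving: y_design = 4.5, y_production = 2.
Δz = y_design·Δb = 4.5 × (2) = 9, so new z* = 1001.5 + 9 = 1010.5.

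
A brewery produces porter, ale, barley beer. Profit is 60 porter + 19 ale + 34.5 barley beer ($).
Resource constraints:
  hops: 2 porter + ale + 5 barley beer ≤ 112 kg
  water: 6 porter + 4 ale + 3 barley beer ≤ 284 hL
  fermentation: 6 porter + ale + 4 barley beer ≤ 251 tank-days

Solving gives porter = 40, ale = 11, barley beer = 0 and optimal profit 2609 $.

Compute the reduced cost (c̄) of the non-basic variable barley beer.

-2.5

Binding: water and fermentation. Non-binding: hops (21 unused).
By complementary slackness, y = 0 for the non-binding constraint.
The binding rows give the dual system: 6·y_water + 6·y_fermentation = 60 and 4·y_water + 1·y_fermentation = 19.
→ y_water = 3 and y_fermentation = 7.
Reduced cost of barley beer: c₃ − yᵀa₃ = 34.5 − (3·3 + 7·4) = 34.5 − 37 = -2.5.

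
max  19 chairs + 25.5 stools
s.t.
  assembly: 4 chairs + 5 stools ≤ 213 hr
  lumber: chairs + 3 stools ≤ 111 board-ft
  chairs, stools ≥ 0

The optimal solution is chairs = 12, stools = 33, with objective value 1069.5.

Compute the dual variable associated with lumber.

At the optimum: assembly uses 213 of 213 (binding); lumber uses 111 of 111 (binding).
Dual feasibility on the basic columns requires 4·y_assembly + 1·y_lumber = 19, 5·y_assembly + 3·y_lumber = 25.5.
Solving: y_assembly = 4.5, y_lumber = 1.
Shadow price of lumber = 1.

1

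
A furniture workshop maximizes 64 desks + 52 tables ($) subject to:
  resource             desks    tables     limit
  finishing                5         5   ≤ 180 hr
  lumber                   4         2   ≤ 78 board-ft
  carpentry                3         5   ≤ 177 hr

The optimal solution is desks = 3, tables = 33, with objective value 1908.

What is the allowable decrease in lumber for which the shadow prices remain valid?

3

Binding constraints: finishing, lumber. The basis is B = [[5,5],[4,2]] with det -10.
Per unit decrease in lumber, x* moves by d = (-0.5, 0.5).
The basis stays optimal until carpentry becomes binding; allowable decrease = 3 board-ft.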